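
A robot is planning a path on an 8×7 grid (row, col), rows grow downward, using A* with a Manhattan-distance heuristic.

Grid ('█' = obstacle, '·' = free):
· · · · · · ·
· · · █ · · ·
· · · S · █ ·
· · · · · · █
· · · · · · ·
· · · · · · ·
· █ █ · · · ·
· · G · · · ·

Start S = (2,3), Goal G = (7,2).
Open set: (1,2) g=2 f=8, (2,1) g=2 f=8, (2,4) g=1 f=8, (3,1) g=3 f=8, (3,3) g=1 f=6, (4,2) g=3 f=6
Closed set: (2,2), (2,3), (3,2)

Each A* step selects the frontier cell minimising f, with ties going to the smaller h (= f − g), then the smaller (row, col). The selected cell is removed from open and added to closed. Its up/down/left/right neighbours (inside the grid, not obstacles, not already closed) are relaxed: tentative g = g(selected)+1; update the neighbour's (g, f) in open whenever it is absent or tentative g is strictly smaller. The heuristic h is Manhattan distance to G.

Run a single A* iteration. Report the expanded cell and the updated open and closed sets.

expanded=(4,2); open=[(1,2) g=2 f=8, (2,1) g=2 f=8, (2,4) g=1 f=8, (3,1) g=3 f=8, (3,3) g=1 f=6, (4,1) g=4 f=8, (4,3) g=4 f=8, (5,2) g=4 f=6]; closed=[(2,2), (2,3), (3,2), (4,2)]

step 1: expand (4,2) (f=6, h=3) → closed; open now [(1,2) g=2 f=8, (2,1) g=2 f=8, (2,4) g=1 f=8, (3,1) g=3 f=8, (3,3) g=1 f=6, (4,1) g=4 f=8, (4,3) g=4 f=8, (5,2) g=4 f=6]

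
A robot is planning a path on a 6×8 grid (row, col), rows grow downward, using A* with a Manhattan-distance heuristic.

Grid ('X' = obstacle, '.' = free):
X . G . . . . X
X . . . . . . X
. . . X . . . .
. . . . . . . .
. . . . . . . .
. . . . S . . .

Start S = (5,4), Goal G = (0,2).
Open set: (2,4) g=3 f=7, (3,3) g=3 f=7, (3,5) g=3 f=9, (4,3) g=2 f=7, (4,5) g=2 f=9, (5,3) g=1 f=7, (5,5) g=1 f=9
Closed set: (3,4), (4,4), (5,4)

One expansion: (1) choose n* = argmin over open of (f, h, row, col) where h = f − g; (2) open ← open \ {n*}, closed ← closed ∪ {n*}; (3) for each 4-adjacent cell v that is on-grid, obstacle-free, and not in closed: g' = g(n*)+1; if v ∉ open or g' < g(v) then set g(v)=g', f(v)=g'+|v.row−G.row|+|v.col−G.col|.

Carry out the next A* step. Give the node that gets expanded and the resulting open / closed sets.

step 1: expand (2,4) (f=7, h=4) → closed; open now [(1,4) g=4 f=7, (2,5) g=4 f=9, (3,3) g=3 f=7, (3,5) g=3 f=9, (4,3) g=2 f=7, (4,5) g=2 f=9, (5,3) g=1 f=7, (5,5) g=1 f=9]

expanded=(2,4); open=[(1,4) g=4 f=7, (2,5) g=4 f=9, (3,3) g=3 f=7, (3,5) g=3 f=9, (4,3) g=2 f=7, (4,5) g=2 f=9, (5,3) g=1 f=7, (5,5) g=1 f=9]; closed=[(2,4), (3,4), (4,4), (5,4)]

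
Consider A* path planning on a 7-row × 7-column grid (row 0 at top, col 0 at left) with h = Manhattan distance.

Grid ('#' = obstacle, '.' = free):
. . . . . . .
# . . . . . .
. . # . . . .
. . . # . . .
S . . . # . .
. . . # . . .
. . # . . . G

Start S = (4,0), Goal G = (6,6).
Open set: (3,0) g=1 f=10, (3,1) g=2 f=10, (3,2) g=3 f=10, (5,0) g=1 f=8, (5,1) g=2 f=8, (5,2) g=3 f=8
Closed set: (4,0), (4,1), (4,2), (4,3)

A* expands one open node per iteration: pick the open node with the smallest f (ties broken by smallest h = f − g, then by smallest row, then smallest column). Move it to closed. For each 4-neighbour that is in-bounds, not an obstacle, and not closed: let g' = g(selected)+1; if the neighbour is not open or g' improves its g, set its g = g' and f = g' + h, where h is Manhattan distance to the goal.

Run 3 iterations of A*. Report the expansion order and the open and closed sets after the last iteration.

step 1: expand (5,2) (f=8, h=5) → closed; open now [(3,0) g=1 f=10, (3,1) g=2 f=10, (3,2) g=3 f=10, (5,0) g=1 f=8, (5,1) g=2 f=8]
step 2: expand (5,1) (f=8, h=6) → closed; open now [(3,0) g=1 f=10, (3,1) g=2 f=10, (3,2) g=3 f=10, (5,0) g=1 f=8, (6,1) g=3 f=8]
step 3: expand (6,1) (f=8, h=5) → closed; open now [(3,0) g=1 f=10, (3,1) g=2 f=10, (3,2) g=3 f=10, (5,0) g=1 f=8, (6,0) g=4 f=10]

order=[(5,2) → (5,1) → (6,1)]; open=[(3,0) g=1 f=10, (3,1) g=2 f=10, (3,2) g=3 f=10, (5,0) g=1 f=8, (6,0) g=4 f=10]; closed=[(4,0), (4,1), (4,2), (4,3), (5,1), (5,2), (6,1)]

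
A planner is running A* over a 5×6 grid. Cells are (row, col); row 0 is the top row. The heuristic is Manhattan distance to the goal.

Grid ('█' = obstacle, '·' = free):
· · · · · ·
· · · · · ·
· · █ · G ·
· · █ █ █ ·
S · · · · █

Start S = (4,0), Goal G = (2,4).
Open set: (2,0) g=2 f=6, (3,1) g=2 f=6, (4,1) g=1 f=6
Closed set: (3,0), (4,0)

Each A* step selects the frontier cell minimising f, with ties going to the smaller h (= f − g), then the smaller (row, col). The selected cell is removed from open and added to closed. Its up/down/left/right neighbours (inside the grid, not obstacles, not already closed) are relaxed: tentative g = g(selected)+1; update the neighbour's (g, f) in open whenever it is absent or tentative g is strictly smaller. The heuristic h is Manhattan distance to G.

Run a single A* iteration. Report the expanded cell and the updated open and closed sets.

step 1: expand (2,0) (f=6, h=4) → closed; open now [(1,0) g=3 f=8, (2,1) g=3 f=6, (3,1) g=2 f=6, (4,1) g=1 f=6]

expanded=(2,0); open=[(1,0) g=3 f=8, (2,1) g=3 f=6, (3,1) g=2 f=6, (4,1) g=1 f=6]; closed=[(2,0), (3,0), (4,0)]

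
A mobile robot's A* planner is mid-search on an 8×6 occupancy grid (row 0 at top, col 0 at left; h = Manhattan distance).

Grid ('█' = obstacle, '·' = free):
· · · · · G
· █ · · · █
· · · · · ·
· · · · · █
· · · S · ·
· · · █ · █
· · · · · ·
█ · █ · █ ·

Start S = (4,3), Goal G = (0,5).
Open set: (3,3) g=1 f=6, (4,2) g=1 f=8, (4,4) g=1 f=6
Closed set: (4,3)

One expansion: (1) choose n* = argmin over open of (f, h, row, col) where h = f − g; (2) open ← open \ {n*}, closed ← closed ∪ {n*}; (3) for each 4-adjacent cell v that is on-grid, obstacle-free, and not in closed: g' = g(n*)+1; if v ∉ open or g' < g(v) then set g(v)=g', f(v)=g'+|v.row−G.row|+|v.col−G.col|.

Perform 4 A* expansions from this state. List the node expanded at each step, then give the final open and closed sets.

step 1: expand (3,3) (f=6, h=5) → closed; open now [(2,3) g=2 f=6, (3,2) g=2 f=8, (3,4) g=2 f=6, (4,2) g=1 f=8, (4,4) g=1 f=6]
step 2: expand (2,3) (f=6, h=4) → closed; open now [(1,3) g=3 f=6, (2,2) g=3 f=8, (2,4) g=3 f=6, (3,2) g=2 f=8, (3,4) g=2 f=6, (4,2) g=1 f=8, (4,4) g=1 f=6]
step 3: expand (1,3) (f=6, h=3) → closed; open now [(0,3) g=4 f=6, (1,2) g=4 f=8, (1,4) g=4 f=6, (2,2) g=3 f=8, (2,4) g=3 f=6, (3,2) g=2 f=8, (3,4) g=2 f=6, (4,2) g=1 f=8, (4,4) g=1 f=6]
step 4: expand (0,3) (f=6, h=2) → closed; open now [(0,2) g=5 f=8, (0,4) g=5 f=6, (1,2) g=4 f=8, (1,4) g=4 f=6, (2,2) g=3 f=8, (2,4) g=3 f=6, (3,2) g=2 f=8, (3,4) g=2 f=6, (4,2) g=1 f=8, (4,4) g=1 f=6]

order=[(3,3) → (2,3) → (1,3) → (0,3)]; open=[(0,2) g=5 f=8, (0,4) g=5 f=6, (1,2) g=4 f=8, (1,4) g=4 f=6, (2,2) g=3 f=8, (2,4) g=3 f=6, (3,2) g=2 f=8, (3,4) g=2 f=6, (4,2) g=1 f=8, (4,4) g=1 f=6]; closed=[(0,3), (1,3), (2,3), (3,3), (4,3)]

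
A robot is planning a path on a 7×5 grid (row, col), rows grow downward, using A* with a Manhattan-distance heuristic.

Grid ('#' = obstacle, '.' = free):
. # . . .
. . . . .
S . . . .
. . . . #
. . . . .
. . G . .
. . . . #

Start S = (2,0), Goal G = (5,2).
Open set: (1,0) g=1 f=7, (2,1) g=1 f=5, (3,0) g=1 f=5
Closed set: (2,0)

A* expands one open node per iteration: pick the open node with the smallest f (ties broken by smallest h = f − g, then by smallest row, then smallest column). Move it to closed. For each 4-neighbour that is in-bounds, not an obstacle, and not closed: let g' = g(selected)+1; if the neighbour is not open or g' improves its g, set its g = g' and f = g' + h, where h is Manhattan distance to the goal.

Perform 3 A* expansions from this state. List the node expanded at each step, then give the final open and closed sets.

order=[(2,1) → (2,2) → (3,2)]; open=[(1,0) g=1 f=7, (1,1) g=2 f=7, (1,2) g=3 f=7, (2,3) g=3 f=7, (3,0) g=1 f=5, (3,1) g=2 f=5, (3,3) g=4 f=7, (4,2) g=4 f=5]; closed=[(2,0), (2,1), (2,2), (3,2)]

step 1: expand (2,1) (f=5, h=4) → closed; open now [(1,0) g=1 f=7, (1,1) g=2 f=7, (2,2) g=2 f=5, (3,0) g=1 f=5, (3,1) g=2 f=5]
step 2: expand (2,2) (f=5, h=3) → closed; open now [(1,0) g=1 f=7, (1,1) g=2 f=7, (1,2) g=3 f=7, (2,3) g=3 f=7, (3,0) g=1 f=5, (3,1) g=2 f=5, (3,2) g=3 f=5]
step 3: expand (3,2) (f=5, h=2) → closed; open now [(1,0) g=1 f=7, (1,1) g=2 f=7, (1,2) g=3 f=7, (2,3) g=3 f=7, (3,0) g=1 f=5, (3,1) g=2 f=5, (3,3) g=4 f=7, (4,2) g=4 f=5]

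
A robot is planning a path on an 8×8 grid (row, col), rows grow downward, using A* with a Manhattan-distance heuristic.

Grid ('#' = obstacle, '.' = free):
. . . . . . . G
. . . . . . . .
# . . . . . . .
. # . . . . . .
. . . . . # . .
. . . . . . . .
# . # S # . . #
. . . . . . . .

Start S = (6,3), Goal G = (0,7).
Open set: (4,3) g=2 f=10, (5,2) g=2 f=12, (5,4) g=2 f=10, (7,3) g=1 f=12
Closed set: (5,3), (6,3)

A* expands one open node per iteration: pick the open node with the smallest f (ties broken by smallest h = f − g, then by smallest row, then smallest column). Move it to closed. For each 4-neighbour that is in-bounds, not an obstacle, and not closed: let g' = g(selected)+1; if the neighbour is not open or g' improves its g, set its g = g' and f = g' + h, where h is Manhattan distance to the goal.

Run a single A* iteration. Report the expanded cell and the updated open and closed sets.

step 1: expand (4,3) (f=10, h=8) → closed; open now [(3,3) g=3 f=10, (4,2) g=3 f=12, (4,4) g=3 f=10, (5,2) g=2 f=12, (5,4) g=2 f=10, (7,3) g=1 f=12]

expanded=(4,3); open=[(3,3) g=3 f=10, (4,2) g=3 f=12, (4,4) g=3 f=10, (5,2) g=2 f=12, (5,4) g=2 f=10, (7,3) g=1 f=12]; closed=[(4,3), (5,3), (6,3)]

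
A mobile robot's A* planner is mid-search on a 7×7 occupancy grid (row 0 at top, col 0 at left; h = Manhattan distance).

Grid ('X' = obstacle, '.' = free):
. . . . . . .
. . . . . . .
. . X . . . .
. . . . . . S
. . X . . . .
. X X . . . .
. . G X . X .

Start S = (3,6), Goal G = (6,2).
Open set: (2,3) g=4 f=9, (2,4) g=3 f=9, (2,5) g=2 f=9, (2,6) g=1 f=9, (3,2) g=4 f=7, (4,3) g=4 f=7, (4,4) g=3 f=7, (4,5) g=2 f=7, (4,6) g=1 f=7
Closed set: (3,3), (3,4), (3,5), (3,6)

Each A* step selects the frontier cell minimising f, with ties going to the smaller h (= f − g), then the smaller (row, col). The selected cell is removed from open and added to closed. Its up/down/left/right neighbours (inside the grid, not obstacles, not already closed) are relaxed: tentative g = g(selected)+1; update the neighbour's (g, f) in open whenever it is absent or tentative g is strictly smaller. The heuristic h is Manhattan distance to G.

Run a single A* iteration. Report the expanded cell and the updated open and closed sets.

expanded=(3,2); open=[(2,3) g=4 f=9, (2,4) g=3 f=9, (2,5) g=2 f=9, (2,6) g=1 f=9, (3,1) g=5 f=9, (4,3) g=4 f=7, (4,4) g=3 f=7, (4,5) g=2 f=7, (4,6) g=1 f=7]; closed=[(3,2), (3,3), (3,4), (3,5), (3,6)]

step 1: expand (3,2) (f=7, h=3) → closed; open now [(2,3) g=4 f=9, (2,4) g=3 f=9, (2,5) g=2 f=9, (2,6) g=1 f=9, (3,1) g=5 f=9, (4,3) g=4 f=7, (4,4) g=3 f=7, (4,5) g=2 f=7, (4,6) g=1 f=7]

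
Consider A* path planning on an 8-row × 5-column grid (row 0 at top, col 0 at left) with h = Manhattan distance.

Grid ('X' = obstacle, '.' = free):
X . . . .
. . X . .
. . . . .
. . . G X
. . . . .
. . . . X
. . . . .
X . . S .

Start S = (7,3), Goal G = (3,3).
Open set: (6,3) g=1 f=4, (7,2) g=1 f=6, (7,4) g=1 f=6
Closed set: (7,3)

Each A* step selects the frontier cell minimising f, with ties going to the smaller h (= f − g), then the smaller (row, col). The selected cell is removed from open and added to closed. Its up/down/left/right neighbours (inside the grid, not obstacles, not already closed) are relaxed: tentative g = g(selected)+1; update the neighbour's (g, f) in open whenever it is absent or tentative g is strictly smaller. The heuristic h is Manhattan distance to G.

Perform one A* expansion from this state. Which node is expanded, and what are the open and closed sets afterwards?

expanded=(6,3); open=[(5,3) g=2 f=4, (6,2) g=2 f=6, (6,4) g=2 f=6, (7,2) g=1 f=6, (7,4) g=1 f=6]; closed=[(6,3), (7,3)]

step 1: expand (6,3) (f=4, h=3) → closed; open now [(5,3) g=2 f=4, (6,2) g=2 f=6, (6,4) g=2 f=6, (7,2) g=1 f=6, (7,4) g=1 f=6]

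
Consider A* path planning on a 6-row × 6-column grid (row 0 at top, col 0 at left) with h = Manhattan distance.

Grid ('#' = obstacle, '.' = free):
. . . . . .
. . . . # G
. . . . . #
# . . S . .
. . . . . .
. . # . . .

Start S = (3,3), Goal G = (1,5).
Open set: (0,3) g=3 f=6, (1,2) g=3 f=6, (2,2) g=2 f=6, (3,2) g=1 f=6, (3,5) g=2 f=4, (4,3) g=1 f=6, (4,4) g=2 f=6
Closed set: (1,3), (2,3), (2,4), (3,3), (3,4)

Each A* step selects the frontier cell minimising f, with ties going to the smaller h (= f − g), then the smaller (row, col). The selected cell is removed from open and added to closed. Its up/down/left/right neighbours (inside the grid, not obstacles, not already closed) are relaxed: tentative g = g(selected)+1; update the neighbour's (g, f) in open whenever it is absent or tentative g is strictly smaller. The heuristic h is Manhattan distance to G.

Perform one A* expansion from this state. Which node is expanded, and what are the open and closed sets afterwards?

step 1: expand (3,5) (f=4, h=2) → closed; open now [(0,3) g=3 f=6, (1,2) g=3 f=6, (2,2) g=2 f=6, (3,2) g=1 f=6, (4,3) g=1 f=6, (4,4) g=2 f=6, (4,5) g=3 f=6]

expanded=(3,5); open=[(0,3) g=3 f=6, (1,2) g=3 f=6, (2,2) g=2 f=6, (3,2) g=1 f=6, (4,3) g=1 f=6, (4,4) g=2 f=6, (4,5) g=3 f=6]; closed=[(1,3), (2,3), (2,4), (3,3), (3,4), (3,5)]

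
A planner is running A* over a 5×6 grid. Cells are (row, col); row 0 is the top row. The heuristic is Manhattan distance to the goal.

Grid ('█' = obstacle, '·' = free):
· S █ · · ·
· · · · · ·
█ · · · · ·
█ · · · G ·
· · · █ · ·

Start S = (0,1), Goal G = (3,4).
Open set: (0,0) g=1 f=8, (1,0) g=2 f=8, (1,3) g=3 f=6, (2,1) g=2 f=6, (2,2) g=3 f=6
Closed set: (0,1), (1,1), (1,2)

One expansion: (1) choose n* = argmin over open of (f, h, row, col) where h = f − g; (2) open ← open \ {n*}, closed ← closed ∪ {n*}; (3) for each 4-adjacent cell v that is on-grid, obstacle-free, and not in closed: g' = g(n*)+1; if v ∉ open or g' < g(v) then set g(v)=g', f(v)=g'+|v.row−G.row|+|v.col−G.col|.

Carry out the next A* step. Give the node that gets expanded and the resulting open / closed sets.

step 1: expand (1,3) (f=6, h=3) → closed; open now [(0,0) g=1 f=8, (0,3) g=4 f=8, (1,0) g=2 f=8, (1,4) g=4 f=6, (2,1) g=2 f=6, (2,2) g=3 f=6, (2,3) g=4 f=6]

expanded=(1,3); open=[(0,0) g=1 f=8, (0,3) g=4 f=8, (1,0) g=2 f=8, (1,4) g=4 f=6, (2,1) g=2 f=6, (2,2) g=3 f=6, (2,3) g=4 f=6]; closed=[(0,1), (1,1), (1,2), (1,3)]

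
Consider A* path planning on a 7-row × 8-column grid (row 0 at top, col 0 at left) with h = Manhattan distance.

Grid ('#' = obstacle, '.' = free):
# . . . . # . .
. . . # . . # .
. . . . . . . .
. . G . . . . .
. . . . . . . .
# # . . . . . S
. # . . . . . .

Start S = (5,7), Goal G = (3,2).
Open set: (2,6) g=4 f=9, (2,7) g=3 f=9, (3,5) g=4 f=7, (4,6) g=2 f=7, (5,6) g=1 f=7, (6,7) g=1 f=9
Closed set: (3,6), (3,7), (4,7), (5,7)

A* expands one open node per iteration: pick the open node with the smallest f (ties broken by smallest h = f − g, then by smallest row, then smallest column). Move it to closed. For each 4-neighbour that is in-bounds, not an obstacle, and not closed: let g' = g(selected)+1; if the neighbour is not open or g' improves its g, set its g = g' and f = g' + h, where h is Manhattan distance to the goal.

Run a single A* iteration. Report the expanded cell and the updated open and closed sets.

step 1: expand (3,5) (f=7, h=3) → closed; open now [(2,5) g=5 f=9, (2,6) g=4 f=9, (2,7) g=3 f=9, (3,4) g=5 f=7, (4,5) g=5 f=9, (4,6) g=2 f=7, (5,6) g=1 f=7, (6,7) g=1 f=9]

expanded=(3,5); open=[(2,5) g=5 f=9, (2,6) g=4 f=9, (2,7) g=3 f=9, (3,4) g=5 f=7, (4,5) g=5 f=9, (4,6) g=2 f=7, (5,6) g=1 f=7, (6,7) g=1 f=9]; closed=[(3,5), (3,6), (3,7), (4,7), (5,7)]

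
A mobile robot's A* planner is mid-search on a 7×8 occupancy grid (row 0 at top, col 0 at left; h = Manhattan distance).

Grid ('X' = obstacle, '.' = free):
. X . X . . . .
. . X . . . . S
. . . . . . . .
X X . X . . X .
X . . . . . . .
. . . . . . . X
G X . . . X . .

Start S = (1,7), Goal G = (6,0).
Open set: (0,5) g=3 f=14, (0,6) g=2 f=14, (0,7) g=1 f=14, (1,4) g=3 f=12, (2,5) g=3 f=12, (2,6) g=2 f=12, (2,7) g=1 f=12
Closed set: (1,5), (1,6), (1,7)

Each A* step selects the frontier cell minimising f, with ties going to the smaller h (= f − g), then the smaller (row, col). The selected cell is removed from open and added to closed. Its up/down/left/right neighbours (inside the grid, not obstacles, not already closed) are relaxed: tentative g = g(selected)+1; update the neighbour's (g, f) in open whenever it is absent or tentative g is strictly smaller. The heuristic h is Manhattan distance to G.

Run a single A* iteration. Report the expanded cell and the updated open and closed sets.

step 1: expand (1,4) (f=12, h=9) → closed; open now [(0,4) g=4 f=14, (0,5) g=3 f=14, (0,6) g=2 f=14, (0,7) g=1 f=14, (1,3) g=4 f=12, (2,4) g=4 f=12, (2,5) g=3 f=12, (2,6) g=2 f=12, (2,7) g=1 f=12]

expanded=(1,4); open=[(0,4) g=4 f=14, (0,5) g=3 f=14, (0,6) g=2 f=14, (0,7) g=1 f=14, (1,3) g=4 f=12, (2,4) g=4 f=12, (2,5) g=3 f=12, (2,6) g=2 f=12, (2,7) g=1 f=12]; closed=[(1,4), (1,5), (1,6), (1,7)]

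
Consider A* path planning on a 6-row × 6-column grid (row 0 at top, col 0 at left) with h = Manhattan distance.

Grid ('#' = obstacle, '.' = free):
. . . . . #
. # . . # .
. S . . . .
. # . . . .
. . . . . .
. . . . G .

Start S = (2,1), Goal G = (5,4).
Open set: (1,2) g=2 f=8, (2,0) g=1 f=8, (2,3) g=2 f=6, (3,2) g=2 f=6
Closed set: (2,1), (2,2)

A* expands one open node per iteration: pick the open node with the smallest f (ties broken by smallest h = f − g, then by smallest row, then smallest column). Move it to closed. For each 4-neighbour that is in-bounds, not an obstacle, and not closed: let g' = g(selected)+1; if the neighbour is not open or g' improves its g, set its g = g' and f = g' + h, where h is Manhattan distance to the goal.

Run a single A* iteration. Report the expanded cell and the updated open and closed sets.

expanded=(2,3); open=[(1,2) g=2 f=8, (1,3) g=3 f=8, (2,0) g=1 f=8, (2,4) g=3 f=6, (3,2) g=2 f=6, (3,3) g=3 f=6]; closed=[(2,1), (2,2), (2,3)]

step 1: expand (2,3) (f=6, h=4) → closed; open now [(1,2) g=2 f=8, (1,3) g=3 f=8, (2,0) g=1 f=8, (2,4) g=3 f=6, (3,2) g=2 f=6, (3,3) g=3 f=6]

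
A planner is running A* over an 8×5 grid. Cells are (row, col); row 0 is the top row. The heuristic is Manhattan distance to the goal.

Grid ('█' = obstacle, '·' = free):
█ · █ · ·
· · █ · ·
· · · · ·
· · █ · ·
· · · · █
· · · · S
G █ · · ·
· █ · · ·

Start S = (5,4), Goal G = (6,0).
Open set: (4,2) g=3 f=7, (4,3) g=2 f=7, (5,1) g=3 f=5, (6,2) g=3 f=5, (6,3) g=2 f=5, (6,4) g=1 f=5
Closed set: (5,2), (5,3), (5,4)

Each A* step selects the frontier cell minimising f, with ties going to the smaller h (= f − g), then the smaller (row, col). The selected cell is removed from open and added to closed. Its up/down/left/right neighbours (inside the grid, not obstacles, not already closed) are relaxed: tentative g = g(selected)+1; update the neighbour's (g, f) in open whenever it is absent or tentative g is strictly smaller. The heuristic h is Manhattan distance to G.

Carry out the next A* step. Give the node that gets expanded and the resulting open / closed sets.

expanded=(5,1); open=[(4,1) g=4 f=7, (4,2) g=3 f=7, (4,3) g=2 f=7, (5,0) g=4 f=5, (6,2) g=3 f=5, (6,3) g=2 f=5, (6,4) g=1 f=5]; closed=[(5,1), (5,2), (5,3), (5,4)]

step 1: expand (5,1) (f=5, h=2) → closed; open now [(4,1) g=4 f=7, (4,2) g=3 f=7, (4,3) g=2 f=7, (5,0) g=4 f=5, (6,2) g=3 f=5, (6,3) g=2 f=5, (6,4) g=1 f=5]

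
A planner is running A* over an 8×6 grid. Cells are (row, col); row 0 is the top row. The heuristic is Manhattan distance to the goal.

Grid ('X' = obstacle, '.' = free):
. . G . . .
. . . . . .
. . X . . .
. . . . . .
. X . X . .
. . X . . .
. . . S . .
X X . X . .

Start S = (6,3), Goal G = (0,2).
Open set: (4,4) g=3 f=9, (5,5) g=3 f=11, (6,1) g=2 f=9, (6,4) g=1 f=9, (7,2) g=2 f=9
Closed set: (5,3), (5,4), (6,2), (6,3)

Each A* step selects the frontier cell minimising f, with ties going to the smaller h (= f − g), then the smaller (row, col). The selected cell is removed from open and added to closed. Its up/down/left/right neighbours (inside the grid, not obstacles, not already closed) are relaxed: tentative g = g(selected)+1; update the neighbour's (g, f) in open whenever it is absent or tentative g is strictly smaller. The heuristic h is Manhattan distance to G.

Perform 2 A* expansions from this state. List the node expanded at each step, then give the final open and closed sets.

order=[(4,4) → (3,4)]; open=[(2,4) g=5 f=9, (3,3) g=5 f=9, (3,5) g=5 f=11, (4,5) g=4 f=11, (5,5) g=3 f=11, (6,1) g=2 f=9, (6,4) g=1 f=9, (7,2) g=2 f=9]; closed=[(3,4), (4,4), (5,3), (5,4), (6,2), (6,3)]

step 1: expand (4,4) (f=9, h=6) → closed; open now [(3,4) g=4 f=9, (4,5) g=4 f=11, (5,5) g=3 f=11, (6,1) g=2 f=9, (6,4) g=1 f=9, (7,2) g=2 f=9]
step 2: expand (3,4) (f=9, h=5) → closed; open now [(2,4) g=5 f=9, (3,3) g=5 f=9, (3,5) g=5 f=11, (4,5) g=4 f=11, (5,5) g=3 f=11, (6,1) g=2 f=9, (6,4) g=1 f=9, (7,2) g=2 f=9]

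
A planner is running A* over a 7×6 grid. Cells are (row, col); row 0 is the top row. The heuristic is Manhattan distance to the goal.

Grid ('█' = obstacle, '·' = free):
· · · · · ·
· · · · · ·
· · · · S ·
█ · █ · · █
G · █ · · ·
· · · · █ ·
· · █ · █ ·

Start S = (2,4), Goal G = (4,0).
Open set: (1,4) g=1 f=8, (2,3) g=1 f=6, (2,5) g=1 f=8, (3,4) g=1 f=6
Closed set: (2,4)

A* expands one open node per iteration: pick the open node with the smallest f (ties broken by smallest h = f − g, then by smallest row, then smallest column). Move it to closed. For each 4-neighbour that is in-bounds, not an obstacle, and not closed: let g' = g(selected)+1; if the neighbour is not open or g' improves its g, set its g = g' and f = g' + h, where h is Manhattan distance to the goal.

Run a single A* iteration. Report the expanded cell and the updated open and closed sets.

expanded=(2,3); open=[(1,3) g=2 f=8, (1,4) g=1 f=8, (2,2) g=2 f=6, (2,5) g=1 f=8, (3,3) g=2 f=6, (3,4) g=1 f=6]; closed=[(2,3), (2,4)]

step 1: expand (2,3) (f=6, h=5) → closed; open now [(1,3) g=2 f=8, (1,4) g=1 f=8, (2,2) g=2 f=6, (2,5) g=1 f=8, (3,3) g=2 f=6, (3,4) g=1 f=6]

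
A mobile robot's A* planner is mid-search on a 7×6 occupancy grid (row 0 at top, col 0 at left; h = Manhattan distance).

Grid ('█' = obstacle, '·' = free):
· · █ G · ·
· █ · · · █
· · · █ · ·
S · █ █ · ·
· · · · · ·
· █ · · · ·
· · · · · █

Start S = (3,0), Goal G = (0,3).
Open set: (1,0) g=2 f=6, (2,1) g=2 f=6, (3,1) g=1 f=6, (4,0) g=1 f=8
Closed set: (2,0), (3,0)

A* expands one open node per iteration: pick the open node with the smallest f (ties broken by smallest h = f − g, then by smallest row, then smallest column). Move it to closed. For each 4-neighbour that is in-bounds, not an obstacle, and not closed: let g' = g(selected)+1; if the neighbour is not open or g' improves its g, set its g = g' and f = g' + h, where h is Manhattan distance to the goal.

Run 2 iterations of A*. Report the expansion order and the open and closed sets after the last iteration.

step 1: expand (1,0) (f=6, h=4) → closed; open now [(0,0) g=3 f=6, (2,1) g=2 f=6, (3,1) g=1 f=6, (4,0) g=1 f=8]
step 2: expand (0,0) (f=6, h=3) → closed; open now [(0,1) g=4 f=6, (2,1) g=2 f=6, (3,1) g=1 f=6, (4,0) g=1 f=8]

order=[(1,0) → (0,0)]; open=[(0,1) g=4 f=6, (2,1) g=2 f=6, (3,1) g=1 f=6, (4,0) g=1 f=8]; closed=[(0,0), (1,0), (2,0), (3,0)]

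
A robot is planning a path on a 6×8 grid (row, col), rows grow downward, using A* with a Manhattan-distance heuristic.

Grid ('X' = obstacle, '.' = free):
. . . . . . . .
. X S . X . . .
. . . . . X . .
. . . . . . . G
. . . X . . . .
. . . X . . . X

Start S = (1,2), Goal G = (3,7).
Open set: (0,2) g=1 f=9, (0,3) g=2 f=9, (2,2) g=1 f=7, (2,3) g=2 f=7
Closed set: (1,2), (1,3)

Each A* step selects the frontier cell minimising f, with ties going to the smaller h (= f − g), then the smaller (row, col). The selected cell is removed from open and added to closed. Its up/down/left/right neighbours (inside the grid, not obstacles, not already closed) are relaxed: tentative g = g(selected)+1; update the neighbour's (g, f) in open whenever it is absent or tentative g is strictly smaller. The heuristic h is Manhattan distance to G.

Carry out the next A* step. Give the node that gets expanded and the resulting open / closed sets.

expanded=(2,3); open=[(0,2) g=1 f=9, (0,3) g=2 f=9, (2,2) g=1 f=7, (2,4) g=3 f=7, (3,3) g=3 f=7]; closed=[(1,2), (1,3), (2,3)]

step 1: expand (2,3) (f=7, h=5) → closed; open now [(0,2) g=1 f=9, (0,3) g=2 f=9, (2,2) g=1 f=7, (2,4) g=3 f=7, (3,3) g=3 f=7]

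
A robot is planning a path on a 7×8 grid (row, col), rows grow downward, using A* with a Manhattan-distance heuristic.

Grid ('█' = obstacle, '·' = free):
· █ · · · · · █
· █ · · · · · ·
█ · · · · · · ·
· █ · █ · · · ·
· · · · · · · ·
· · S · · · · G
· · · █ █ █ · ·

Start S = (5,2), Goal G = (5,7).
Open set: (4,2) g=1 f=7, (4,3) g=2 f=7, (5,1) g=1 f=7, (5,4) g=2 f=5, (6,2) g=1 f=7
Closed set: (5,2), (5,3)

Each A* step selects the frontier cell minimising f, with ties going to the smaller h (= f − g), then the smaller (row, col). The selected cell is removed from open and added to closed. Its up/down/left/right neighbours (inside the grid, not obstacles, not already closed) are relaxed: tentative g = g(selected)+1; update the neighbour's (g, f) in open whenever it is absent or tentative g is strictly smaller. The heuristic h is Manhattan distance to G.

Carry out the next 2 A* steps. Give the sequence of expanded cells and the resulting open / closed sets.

order=[(5,4) → (5,5)]; open=[(4,2) g=1 f=7, (4,3) g=2 f=7, (4,4) g=3 f=7, (4,5) g=4 f=7, (5,1) g=1 f=7, (5,6) g=4 f=5, (6,2) g=1 f=7]; closed=[(5,2), (5,3), (5,4), (5,5)]

step 1: expand (5,4) (f=5, h=3) → closed; open now [(4,2) g=1 f=7, (4,3) g=2 f=7, (4,4) g=3 f=7, (5,1) g=1 f=7, (5,5) g=3 f=5, (6,2) g=1 f=7]
step 2: expand (5,5) (f=5, h=2) → closed; open now [(4,2) g=1 f=7, (4,3) g=2 f=7, (4,4) g=3 f=7, (4,5) g=4 f=7, (5,1) g=1 f=7, (5,6) g=4 f=5, (6,2) g=1 f=7]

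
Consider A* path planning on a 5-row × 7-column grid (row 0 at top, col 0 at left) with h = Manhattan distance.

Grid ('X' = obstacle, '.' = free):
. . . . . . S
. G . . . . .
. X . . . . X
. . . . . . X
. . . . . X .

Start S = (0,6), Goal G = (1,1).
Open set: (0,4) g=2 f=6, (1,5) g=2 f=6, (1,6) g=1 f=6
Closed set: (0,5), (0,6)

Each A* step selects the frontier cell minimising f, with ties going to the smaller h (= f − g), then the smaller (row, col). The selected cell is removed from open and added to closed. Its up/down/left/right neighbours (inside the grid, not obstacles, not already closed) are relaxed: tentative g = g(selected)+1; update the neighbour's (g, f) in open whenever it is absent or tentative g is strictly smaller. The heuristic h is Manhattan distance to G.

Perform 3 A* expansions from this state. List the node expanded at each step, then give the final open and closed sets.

order=[(0,4) → (0,3) → (0,2)]; open=[(0,1) g=5 f=6, (1,2) g=5 f=6, (1,3) g=4 f=6, (1,4) g=3 f=6, (1,5) g=2 f=6, (1,6) g=1 f=6]; closed=[(0,2), (0,3), (0,4), (0,5), (0,6)]

step 1: expand (0,4) (f=6, h=4) → closed; open now [(0,3) g=3 f=6, (1,4) g=3 f=6, (1,5) g=2 f=6, (1,6) g=1 f=6]
step 2: expand (0,3) (f=6, h=3) → closed; open now [(0,2) g=4 f=6, (1,3) g=4 f=6, (1,4) g=3 f=6, (1,5) g=2 f=6, (1,6) g=1 f=6]
step 3: expand (0,2) (f=6, h=2) → closed; open now [(0,1) g=5 f=6, (1,2) g=5 f=6, (1,3) g=4 f=6, (1,4) g=3 f=6, (1,5) g=2 f=6, (1,6) g=1 f=6]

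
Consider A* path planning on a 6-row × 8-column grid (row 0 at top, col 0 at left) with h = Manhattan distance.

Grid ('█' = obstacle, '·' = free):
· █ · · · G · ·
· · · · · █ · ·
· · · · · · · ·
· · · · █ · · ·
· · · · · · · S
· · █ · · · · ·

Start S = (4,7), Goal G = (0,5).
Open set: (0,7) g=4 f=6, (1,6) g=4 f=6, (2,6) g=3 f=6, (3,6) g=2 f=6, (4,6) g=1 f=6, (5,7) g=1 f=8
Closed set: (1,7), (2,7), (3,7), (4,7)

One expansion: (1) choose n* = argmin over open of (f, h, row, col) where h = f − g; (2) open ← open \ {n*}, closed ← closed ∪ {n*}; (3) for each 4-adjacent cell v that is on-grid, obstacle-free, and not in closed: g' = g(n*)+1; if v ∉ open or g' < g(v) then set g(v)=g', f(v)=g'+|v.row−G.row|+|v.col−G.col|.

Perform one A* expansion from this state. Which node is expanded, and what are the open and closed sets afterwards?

expanded=(0,7); open=[(0,6) g=5 f=6, (1,6) g=4 f=6, (2,6) g=3 f=6, (3,6) g=2 f=6, (4,6) g=1 f=6, (5,7) g=1 f=8]; closed=[(0,7), (1,7), (2,7), (3,7), (4,7)]

step 1: expand (0,7) (f=6, h=2) → closed; open now [(0,6) g=5 f=6, (1,6) g=4 f=6, (2,6) g=3 f=6, (3,6) g=2 f=6, (4,6) g=1 f=6, (5,7) g=1 f=8]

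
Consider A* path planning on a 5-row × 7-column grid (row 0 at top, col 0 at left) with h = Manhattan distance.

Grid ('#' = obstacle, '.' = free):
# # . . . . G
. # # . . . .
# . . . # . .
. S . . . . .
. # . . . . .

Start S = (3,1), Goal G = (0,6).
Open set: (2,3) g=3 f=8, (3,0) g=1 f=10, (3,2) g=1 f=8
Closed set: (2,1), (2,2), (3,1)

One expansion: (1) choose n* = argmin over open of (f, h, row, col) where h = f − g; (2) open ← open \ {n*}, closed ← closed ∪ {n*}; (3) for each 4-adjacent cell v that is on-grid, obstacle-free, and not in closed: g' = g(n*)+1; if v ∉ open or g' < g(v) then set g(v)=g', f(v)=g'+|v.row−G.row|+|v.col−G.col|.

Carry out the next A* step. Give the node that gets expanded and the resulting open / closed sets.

step 1: expand (2,3) (f=8, h=5) → closed; open now [(1,3) g=4 f=8, (3,0) g=1 f=10, (3,2) g=1 f=8, (3,3) g=4 f=10]

expanded=(2,3); open=[(1,3) g=4 f=8, (3,0) g=1 f=10, (3,2) g=1 f=8, (3,3) g=4 f=10]; closed=[(2,1), (2,2), (2,3), (3,1)]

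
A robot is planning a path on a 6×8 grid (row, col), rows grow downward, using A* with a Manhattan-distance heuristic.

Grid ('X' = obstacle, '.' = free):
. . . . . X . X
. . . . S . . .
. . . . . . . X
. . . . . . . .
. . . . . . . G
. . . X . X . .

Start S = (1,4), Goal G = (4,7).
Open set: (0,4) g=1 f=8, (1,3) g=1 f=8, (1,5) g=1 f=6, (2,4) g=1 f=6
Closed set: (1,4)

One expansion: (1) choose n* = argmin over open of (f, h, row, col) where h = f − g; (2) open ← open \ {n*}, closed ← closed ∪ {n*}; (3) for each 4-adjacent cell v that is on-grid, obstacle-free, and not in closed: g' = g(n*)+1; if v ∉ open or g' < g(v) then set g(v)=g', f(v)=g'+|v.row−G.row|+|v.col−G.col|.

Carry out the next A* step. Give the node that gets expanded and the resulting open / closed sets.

expanded=(1,5); open=[(0,4) g=1 f=8, (1,3) g=1 f=8, (1,6) g=2 f=6, (2,4) g=1 f=6, (2,5) g=2 f=6]; closed=[(1,4), (1,5)]

step 1: expand (1,5) (f=6, h=5) → closed; open now [(0,4) g=1 f=8, (1,3) g=1 f=8, (1,6) g=2 f=6, (2,4) g=1 f=6, (2,5) g=2 f=6]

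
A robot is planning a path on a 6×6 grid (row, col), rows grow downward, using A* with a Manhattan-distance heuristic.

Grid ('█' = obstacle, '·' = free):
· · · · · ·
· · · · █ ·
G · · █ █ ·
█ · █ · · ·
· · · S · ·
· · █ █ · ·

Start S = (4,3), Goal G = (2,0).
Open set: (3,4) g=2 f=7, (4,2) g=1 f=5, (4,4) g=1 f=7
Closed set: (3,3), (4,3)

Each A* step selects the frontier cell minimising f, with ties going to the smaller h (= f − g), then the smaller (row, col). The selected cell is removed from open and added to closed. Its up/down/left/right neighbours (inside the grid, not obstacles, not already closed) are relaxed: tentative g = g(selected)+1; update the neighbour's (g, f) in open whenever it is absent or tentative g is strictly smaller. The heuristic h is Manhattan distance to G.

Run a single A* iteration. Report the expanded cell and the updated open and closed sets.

step 1: expand (4,2) (f=5, h=4) → closed; open now [(3,4) g=2 f=7, (4,1) g=2 f=5, (4,4) g=1 f=7]

expanded=(4,2); open=[(3,4) g=2 f=7, (4,1) g=2 f=5, (4,4) g=1 f=7]; closed=[(3,3), (4,2), (4,3)]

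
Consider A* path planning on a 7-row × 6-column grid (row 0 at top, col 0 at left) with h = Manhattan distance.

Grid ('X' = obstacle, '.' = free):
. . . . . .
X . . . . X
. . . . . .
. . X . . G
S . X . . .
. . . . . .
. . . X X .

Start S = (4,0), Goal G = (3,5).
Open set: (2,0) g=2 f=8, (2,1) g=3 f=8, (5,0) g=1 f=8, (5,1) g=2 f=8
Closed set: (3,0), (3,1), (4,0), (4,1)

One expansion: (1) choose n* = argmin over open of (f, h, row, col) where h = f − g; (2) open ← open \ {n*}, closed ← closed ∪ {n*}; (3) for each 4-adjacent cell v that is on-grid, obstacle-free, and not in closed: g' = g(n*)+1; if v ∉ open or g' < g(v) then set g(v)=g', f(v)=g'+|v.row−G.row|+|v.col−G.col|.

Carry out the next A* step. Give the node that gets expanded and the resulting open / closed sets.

expanded=(2,1); open=[(1,1) g=4 f=10, (2,0) g=2 f=8, (2,2) g=4 f=8, (5,0) g=1 f=8, (5,1) g=2 f=8]; closed=[(2,1), (3,0), (3,1), (4,0), (4,1)]

step 1: expand (2,1) (f=8, h=5) → closed; open now [(1,1) g=4 f=10, (2,0) g=2 f=8, (2,2) g=4 f=8, (5,0) g=1 f=8, (5,1) g=2 f=8]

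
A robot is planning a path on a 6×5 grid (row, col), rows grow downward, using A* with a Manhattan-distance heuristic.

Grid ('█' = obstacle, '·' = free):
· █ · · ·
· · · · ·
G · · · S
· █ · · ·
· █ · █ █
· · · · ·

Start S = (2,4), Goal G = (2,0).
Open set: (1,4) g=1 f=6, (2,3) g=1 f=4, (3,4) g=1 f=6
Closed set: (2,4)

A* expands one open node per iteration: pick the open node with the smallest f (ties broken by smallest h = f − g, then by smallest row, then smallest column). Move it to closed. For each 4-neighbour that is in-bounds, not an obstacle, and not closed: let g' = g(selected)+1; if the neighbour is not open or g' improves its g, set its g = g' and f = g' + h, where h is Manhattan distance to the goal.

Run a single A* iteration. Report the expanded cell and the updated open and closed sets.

step 1: expand (2,3) (f=4, h=3) → closed; open now [(1,3) g=2 f=6, (1,4) g=1 f=6, (2,2) g=2 f=4, (3,3) g=2 f=6, (3,4) g=1 f=6]

expanded=(2,3); open=[(1,3) g=2 f=6, (1,4) g=1 f=6, (2,2) g=2 f=4, (3,3) g=2 f=6, (3,4) g=1 f=6]; closed=[(2,3), (2,4)]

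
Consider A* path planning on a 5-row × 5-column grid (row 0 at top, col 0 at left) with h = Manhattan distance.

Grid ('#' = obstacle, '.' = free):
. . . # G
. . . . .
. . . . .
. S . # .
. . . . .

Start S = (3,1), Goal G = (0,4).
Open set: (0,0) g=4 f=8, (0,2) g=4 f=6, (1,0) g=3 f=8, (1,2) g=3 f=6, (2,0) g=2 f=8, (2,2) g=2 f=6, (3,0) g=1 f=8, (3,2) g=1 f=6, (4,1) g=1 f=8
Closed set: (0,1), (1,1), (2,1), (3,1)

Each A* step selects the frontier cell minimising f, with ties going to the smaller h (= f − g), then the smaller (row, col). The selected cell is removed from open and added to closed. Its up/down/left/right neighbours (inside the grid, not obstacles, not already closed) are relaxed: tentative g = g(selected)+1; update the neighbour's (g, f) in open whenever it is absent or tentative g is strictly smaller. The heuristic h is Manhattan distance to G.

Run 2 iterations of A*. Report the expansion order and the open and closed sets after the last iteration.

order=[(0,2) → (1,2)]; open=[(0,0) g=4 f=8, (1,0) g=3 f=8, (1,3) g=4 f=6, (2,0) g=2 f=8, (2,2) g=2 f=6, (3,0) g=1 f=8, (3,2) g=1 f=6, (4,1) g=1 f=8]; closed=[(0,1), (0,2), (1,1), (1,2), (2,1), (3,1)]

step 1: expand (0,2) (f=6, h=2) → closed; open now [(0,0) g=4 f=8, (1,0) g=3 f=8, (1,2) g=3 f=6, (2,0) g=2 f=8, (2,2) g=2 f=6, (3,0) g=1 f=8, (3,2) g=1 f=6, (4,1) g=1 f=8]
step 2: expand (1,2) (f=6, h=3) → closed; open now [(0,0) g=4 f=8, (1,0) g=3 f=8, (1,3) g=4 f=6, (2,0) g=2 f=8, (2,2) g=2 f=6, (3,0) g=1 f=8, (3,2) g=1 f=6, (4,1) g=1 f=8]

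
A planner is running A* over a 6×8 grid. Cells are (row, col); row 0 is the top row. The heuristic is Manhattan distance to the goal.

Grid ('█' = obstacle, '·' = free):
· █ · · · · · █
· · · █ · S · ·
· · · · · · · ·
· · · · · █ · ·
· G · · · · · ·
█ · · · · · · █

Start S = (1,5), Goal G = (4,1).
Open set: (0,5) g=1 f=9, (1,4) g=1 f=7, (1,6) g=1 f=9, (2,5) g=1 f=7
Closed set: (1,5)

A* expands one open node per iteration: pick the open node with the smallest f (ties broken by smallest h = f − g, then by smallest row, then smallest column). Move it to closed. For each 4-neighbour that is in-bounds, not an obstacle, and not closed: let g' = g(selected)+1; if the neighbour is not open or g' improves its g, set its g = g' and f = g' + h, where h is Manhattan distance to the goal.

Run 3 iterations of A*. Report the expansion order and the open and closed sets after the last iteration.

order=[(1,4) → (2,4) → (2,3)]; open=[(0,4) g=2 f=9, (0,5) g=1 f=9, (1,6) g=1 f=9, (2,2) g=4 f=7, (2,5) g=1 f=7, (3,3) g=4 f=7, (3,4) g=3 f=7]; closed=[(1,4), (1,5), (2,3), (2,4)]

step 1: expand (1,4) (f=7, h=6) → closed; open now [(0,4) g=2 f=9, (0,5) g=1 f=9, (1,6) g=1 f=9, (2,4) g=2 f=7, (2,5) g=1 f=7]
step 2: expand (2,4) (f=7, h=5) → closed; open now [(0,4) g=2 f=9, (0,5) g=1 f=9, (1,6) g=1 f=9, (2,3) g=3 f=7, (2,5) g=1 f=7, (3,4) g=3 f=7]
step 3: expand (2,3) (f=7, h=4) → closed; open now [(0,4) g=2 f=9, (0,5) g=1 f=9, (1,6) g=1 f=9, (2,2) g=4 f=7, (2,5) g=1 f=7, (3,3) g=4 f=7, (3,4) g=3 f=7]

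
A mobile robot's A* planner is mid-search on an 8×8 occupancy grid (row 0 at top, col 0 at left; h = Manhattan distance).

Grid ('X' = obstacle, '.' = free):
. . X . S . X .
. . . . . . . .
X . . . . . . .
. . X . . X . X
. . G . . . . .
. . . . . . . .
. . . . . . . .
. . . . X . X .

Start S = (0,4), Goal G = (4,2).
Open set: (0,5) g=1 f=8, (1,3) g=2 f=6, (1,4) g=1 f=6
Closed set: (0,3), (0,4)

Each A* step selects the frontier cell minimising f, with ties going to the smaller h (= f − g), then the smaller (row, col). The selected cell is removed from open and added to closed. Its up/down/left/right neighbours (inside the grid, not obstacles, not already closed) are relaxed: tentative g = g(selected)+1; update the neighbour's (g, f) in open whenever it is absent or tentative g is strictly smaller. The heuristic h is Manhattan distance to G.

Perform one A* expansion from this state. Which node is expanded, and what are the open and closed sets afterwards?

expanded=(1,3); open=[(0,5) g=1 f=8, (1,2) g=3 f=6, (1,4) g=1 f=6, (2,3) g=3 f=6]; closed=[(0,3), (0,4), (1,3)]

step 1: expand (1,3) (f=6, h=4) → closed; open now [(0,5) g=1 f=8, (1,2) g=3 f=6, (1,4) g=1 f=6, (2,3) g=3 f=6]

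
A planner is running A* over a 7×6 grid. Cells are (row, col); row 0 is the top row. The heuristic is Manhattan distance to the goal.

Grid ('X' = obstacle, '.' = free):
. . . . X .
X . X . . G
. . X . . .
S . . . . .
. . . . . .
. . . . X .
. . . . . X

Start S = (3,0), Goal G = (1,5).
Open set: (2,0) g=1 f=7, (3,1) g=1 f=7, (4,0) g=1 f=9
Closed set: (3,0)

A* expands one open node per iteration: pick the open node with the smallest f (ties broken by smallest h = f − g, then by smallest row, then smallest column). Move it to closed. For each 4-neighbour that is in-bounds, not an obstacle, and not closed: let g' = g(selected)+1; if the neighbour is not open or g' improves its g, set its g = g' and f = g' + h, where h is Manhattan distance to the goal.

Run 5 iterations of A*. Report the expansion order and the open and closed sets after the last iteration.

order=[(2,0) → (2,1) → (1,1) → (3,1) → (3,2)]; open=[(0,1) g=4 f=9, (3,3) g=3 f=7, (4,0) g=1 f=9, (4,1) g=2 f=9, (4,2) g=3 f=9]; closed=[(1,1), (2,0), (2,1), (3,0), (3,1), (3,2)]

step 1: expand (2,0) (f=7, h=6) → closed; open now [(2,1) g=2 f=7, (3,1) g=1 f=7, (4,0) g=1 f=9]
step 2: expand (2,1) (f=7, h=5) → closed; open now [(1,1) g=3 f=7, (3,1) g=1 f=7, (4,0) g=1 f=9]
step 3: expand (1,1) (f=7, h=4) → closed; open now [(0,1) g=4 f=9, (3,1) g=1 f=7, (4,0) g=1 f=9]
step 4: expand (3,1) (f=7, h=6) → closed; open now [(0,1) g=4 f=9, (3,2) g=2 f=7, (4,0) g=1 f=9, (4,1) g=2 f=9]
step 5: expand (3,2) (f=7, h=5) → closed; open now [(0,1) g=4 f=9, (3,3) g=3 f=7, (4,0) g=1 f=9, (4,1) g=2 f=9, (4,2) g=3 f=9]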